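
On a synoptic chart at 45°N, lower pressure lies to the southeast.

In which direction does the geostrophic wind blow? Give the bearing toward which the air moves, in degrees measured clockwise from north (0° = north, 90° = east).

225°

The pressure-gradient force points toward the southeast (bearing 135°).
Geostrophic balance: in the Northern Hemisphere the Coriolis force deflects motion to the right, so the geostrophic wind blows 90° to the right of the pressure-gradient force (low pressure on the left).
Rotating 135° by 90° clockwise gives 225° — the wind blows toward the southwest.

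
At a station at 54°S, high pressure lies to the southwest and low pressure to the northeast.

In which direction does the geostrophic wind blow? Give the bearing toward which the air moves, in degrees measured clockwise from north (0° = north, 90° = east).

315°

The pressure-gradient force points toward the northeast (bearing 045°).
Geostrophic balance: in the Southern Hemisphere the Coriolis force deflects motion to the left, so the geostrophic wind blows 90° to the left of the pressure-gradient force (low pressure on the right).
Rotating 045° by 90° counterclockwise gives 315° — the wind blows toward the northwest.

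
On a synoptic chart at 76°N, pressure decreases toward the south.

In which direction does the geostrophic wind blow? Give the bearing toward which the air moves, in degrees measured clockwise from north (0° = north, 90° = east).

270°

The pressure-gradient force points toward the south (bearing 180°).
Geostrophic balance: in the Northern Hemisphere the Coriolis force deflects motion to the right, so the geostrophic wind blows 90° to the right of the pressure-gradient force (low pressure on the left).
Rotating 180° by 90° clockwise gives 270° — the wind blows toward the west.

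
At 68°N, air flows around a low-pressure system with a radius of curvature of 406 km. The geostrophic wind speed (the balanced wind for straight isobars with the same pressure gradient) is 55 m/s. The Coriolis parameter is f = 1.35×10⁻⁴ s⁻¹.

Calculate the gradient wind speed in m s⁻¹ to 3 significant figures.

Around a low, centrifugal force acts outward with Coriolis, so pressure-gradient force balances both:
(1/ρ)|∂P/∂n| = fV + V²/R  →  V² + fR·V − fR·V_g = 0
With fR = 1.35×10⁻⁴ × 406×10³ m = 54.8 m/s:
V = [−fR + √((fR)² + 4 fR V_g)]/2 = [−54.8 + √(54.8² + 4×54.8×55)]/2 = 34 m/s
Subgeostrophic (V < V_g = 55 m/s), as expected around a low.

34.0 m s⁻¹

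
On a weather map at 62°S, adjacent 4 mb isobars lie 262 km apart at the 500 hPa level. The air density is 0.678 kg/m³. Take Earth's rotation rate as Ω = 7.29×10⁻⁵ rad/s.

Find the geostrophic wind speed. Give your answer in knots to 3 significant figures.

Coriolis parameter at 62°S:
f = 2Ω sin φ = 2 × 7.29×10⁻⁵ × sin 62° = 1.29×10⁻⁴ s⁻¹
Pressure gradient: |∂P/∂n| = 400 Pa / 262000 m = 1.53×10⁻³ Pa/m
Geostrophic balance (pressure-gradient force = Coriolis force):
V_g = (1/(fρ)) |∂P/∂n| = 1.53×10⁻³ / (1.29×10⁻⁴ × 0.678) = 17.5 m/s
Converting: 17.5 m/s × 1.944 = 34.0 knots

34.0 knots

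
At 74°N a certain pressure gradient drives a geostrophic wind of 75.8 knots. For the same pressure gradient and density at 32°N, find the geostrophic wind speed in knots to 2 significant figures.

With the same pressure gradient and density, V_g ∝ 1/f ∝ 1/sin φ.
V₂ = V₁ · sin φ₁ / sin φ₂ = 75.8 × sin 74° / sin 32°
V₂ = 75.8 × 0.9613/0.5299 = 140 knots

140 knots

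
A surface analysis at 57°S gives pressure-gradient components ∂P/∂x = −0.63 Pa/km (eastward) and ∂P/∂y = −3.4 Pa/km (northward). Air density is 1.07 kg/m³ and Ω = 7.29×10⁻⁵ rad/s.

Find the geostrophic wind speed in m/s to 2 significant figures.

26 m/s

Coriolis parameter at 57°S:
f = 2Ω sin φ = 2 × 7.29×10⁻⁵ × sin 57° = 1.22×10⁻⁴ s⁻¹
In the Southern Hemisphere f is negative: f = −1.22×10⁻⁴ s⁻¹.
Component geostrophic relations (x east, y north):
u_g = −(1/(fρ)) ∂P/∂y,  v_g = (1/(fρ)) ∂P/∂x
u_g = −(−3.4×10⁻³)/(−1.22×10⁻⁴ × 1.07) = −26.0 m/s;  v_g = (−0.63×10⁻³)/(−1.22×10⁻⁴ × 1.07) = 4.82 m/s
|V_g| = √(u_g² + v_g²) = 26.4 m/s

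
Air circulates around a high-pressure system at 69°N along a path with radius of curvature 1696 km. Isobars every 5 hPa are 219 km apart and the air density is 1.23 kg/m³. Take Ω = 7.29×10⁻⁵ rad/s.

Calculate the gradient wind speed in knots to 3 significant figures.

28.3 knots

Coriolis parameter at 69°N:
f = 2Ω sin φ = 2 × 7.29×10⁻⁵ × sin 69° = 1.36×10⁻⁴ s⁻¹
Pressure gradient: |∂P/∂n| = 500 Pa / 219000 m = 2.28×10⁻³ Pa/m
Geostrophic speed: V_g = |∂P/∂n|/(fρ) = 2.28×10⁻³/(1.36×10⁻⁴ × 1.23) = 13.6 m/s
Around a high, pressure-gradient force acts outward with centrifugal, so Coriolis balances both:
fV = (1/ρ)|∂P/∂n| + V²/R  →  V² − fR·V + fR·V_g = 0
With fR = 1.36×10⁻⁴ × 1696×10³ m = 231 m/s:
V = [fR − √((fR)² − 4 fR V_g)]/2 = [231 − √(231² − 4×231×13.6)]/2 = 14.6 m/s
Supergeostrophic (V > V_g = 13.6 m/s), as expected around a high.
Converting: 14.6 m/s × 1.944 = 28.3 knots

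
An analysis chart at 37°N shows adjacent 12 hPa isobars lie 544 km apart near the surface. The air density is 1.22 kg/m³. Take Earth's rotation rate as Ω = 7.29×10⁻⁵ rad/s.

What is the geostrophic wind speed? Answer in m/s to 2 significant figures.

Coriolis parameter at 37°N:
f = 2Ω sin φ = 2 × 7.29×10⁻⁵ × sin 37° = 8.77×10⁻⁵ s⁻¹
Pressure gradient: |∂P/∂n| = 1200 Pa / 544000 m = 2.21×10⁻³ Pa/m
Geostrophic balance (pressure-gradient force = Coriolis force):
V_g = (1/(fρ)) |∂P/∂n| = 2.21×10⁻³ / (8.77×10⁻⁵ × 1.22) = 20.6 m/s

21 m/s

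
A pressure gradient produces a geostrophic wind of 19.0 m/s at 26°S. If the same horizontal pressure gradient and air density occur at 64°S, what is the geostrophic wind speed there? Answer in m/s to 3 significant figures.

9.27 m/s

With the same pressure gradient and density, V_g ∝ 1/f ∝ 1/sin φ.
V₂ = V₁ · sin φ₁ / sin φ₂ = 19.0 × sin 26° / sin 64°
V₂ = 19.0 × 0.4384/0.8988 = 9.27 m/s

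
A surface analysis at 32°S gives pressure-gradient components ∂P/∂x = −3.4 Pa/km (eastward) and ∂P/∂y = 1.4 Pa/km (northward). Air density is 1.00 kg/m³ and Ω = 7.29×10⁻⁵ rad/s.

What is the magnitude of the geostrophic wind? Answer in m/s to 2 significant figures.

48 m/s

Coriolis parameter at 32°S:
f = 2Ω sin φ = 2 × 7.29×10⁻⁵ × sin 32° = 7.73×10⁻⁵ s⁻¹
In the Southern Hemisphere f is negative: f = −7.73×10⁻⁵ s⁻¹.
Component geostrophic relations (x east, y north):
u_g = −(1/(fρ)) ∂P/∂y,  v_g = (1/(fρ)) ∂P/∂x
u_g = −(1.4×10⁻³)/(−7.73×10⁻⁵ × 1.00) = 18.1 m/s;  v_g = (−3.4×10⁻³)/(−7.73×10⁻⁵ × 1.00) = 44.0 m/s
|V_g| = √(u_g² + v_g²) = 47.6 m/s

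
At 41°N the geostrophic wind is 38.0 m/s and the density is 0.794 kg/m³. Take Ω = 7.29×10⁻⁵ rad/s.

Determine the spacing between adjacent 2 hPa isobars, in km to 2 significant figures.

69 km

Coriolis parameter at 41°N:
f = 2Ω sin φ = 2 × 7.29×10⁻⁵ × sin 41° = 9.57×10⁻⁵ s⁻¹
Geostrophic balance rearranged: |∂P/∂n| = f ρ V_g
|∂P/∂n| = 9.57×10⁻⁵ × 0.794 × 38.0 = 2.89×10⁻³ Pa/m
Isobar spacing: Δn = ΔP/|∂P/∂n| = 200 Pa / 2.89×10⁻³ Pa/m = 69299 m ≈ 69 km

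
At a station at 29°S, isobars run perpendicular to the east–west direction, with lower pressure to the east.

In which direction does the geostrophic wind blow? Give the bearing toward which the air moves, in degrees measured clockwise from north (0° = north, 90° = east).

000°

The pressure-gradient force points toward the east (bearing 090°).
Geostrophic balance: in the Southern Hemisphere the Coriolis force deflects motion to the left, so the geostrophic wind blows 90° to the left of the pressure-gradient force (low pressure on the right).
Rotating 090° by 90° counterclockwise gives 000° — the wind blows toward the north.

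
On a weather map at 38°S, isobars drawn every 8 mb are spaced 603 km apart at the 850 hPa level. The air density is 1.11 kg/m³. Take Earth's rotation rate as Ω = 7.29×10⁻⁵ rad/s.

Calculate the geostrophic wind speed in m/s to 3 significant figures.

13.3 m/s

Coriolis parameter at 38°S:
f = 2Ω sin φ = 2 × 7.29×10⁻⁵ × sin 38° = 8.98×10⁻⁵ s⁻¹
Pressure gradient: |∂P/∂n| = 800 Pa / 603000 m = 1.33×10⁻³ Pa/m
Geostrophic balance (pressure-gradient force = Coriolis force):
V_g = (1/(fρ)) |∂P/∂n| = 1.33×10⁻³ / (8.98×10⁻⁵ × 1.11) = 13.3 m/s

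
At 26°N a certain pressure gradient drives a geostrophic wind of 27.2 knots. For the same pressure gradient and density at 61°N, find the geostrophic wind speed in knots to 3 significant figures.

With the same pressure gradient and density, V_g ∝ 1/f ∝ 1/sin φ.
V₂ = V₁ · sin φ₁ / sin φ₂ = 27.2 × sin 26° / sin 61°
V₂ = 27.2 × 0.4384/0.8746 = 13.6 knots

13.6 knots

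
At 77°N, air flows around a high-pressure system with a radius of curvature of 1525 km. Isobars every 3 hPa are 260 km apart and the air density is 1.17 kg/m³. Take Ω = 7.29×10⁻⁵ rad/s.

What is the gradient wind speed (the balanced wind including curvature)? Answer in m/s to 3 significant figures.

Coriolis parameter at 77°N:
f = 2Ω sin φ = 2 × 7.29×10⁻⁵ × sin 77° = 1.42×10⁻⁴ s⁻¹
Pressure gradient: |∂P/∂n| = 300 Pa / 260000 m = 1.15×10⁻³ Pa/m
Geostrophic speed: V_g = |∂P/∂n|/(fρ) = 1.15×10⁻³/(1.42×10⁻⁴ × 1.17) = 6.94 m/s
Around a high, pressure-gradient force acts outward with centrifugal, so Coriolis balances both:
fV = (1/ρ)|∂P/∂n| + V²/R  →  V² − fR·V + fR·V_g = 0
With fR = 1.42×10⁻⁴ × 1525×10³ m = 217 m/s:
V = [fR − √((fR)² − 4 fR V_g)]/2 = [217 − √(217² − 4×217×6.94)]/2 = 7.18 m/s
Supergeostrophic (V > V_g = 6.94 m/s), as expected around a high.

7.18 m/s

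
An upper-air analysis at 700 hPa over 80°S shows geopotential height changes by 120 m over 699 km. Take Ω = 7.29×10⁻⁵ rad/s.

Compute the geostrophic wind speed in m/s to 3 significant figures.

11.7 m/s

Coriolis parameter at 80°S:
f = 2Ω sin φ = 2 × 7.29×10⁻⁵ × sin 80° = 1.44×10⁻⁴ s⁻¹
Height gradient: |∂Z/∂n| = 120 m / 699000 m = 1.72×10⁻⁴
On a pressure surface, geostrophic balance gives V_g = (g/f)|∂Z/∂n|:
V_g = 9.81 × 1.72×10⁻⁴ / 1.44×10⁻⁴ = 11.7 m/s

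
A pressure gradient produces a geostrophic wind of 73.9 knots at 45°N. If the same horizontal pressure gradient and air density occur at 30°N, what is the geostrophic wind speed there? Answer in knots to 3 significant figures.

105 knots

With the same pressure gradient and density, V_g ∝ 1/f ∝ 1/sin φ.
V₂ = V₁ · sin φ₁ / sin φ₂ = 73.9 × sin 45° / sin 30°
V₂ = 73.9 × 0.7071/0.5000 = 105 knots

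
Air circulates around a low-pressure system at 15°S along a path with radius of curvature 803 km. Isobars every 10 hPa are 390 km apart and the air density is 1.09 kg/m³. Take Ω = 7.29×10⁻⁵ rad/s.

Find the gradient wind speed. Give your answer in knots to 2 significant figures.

Coriolis parameter at 15°S:
f = 2Ω sin φ = 2 × 7.29×10⁻⁵ × sin 15° = 3.77×10⁻⁵ s⁻¹
Pressure gradient: |∂P/∂n| = 1000 Pa / 390000 m = 2.56×10⁻³ Pa/m
Geostrophic speed: V_g = |∂P/∂n|/(fρ) = 2.56×10⁻³/(3.77×10⁻⁵ × 1.09) = 62.3 m/s
Around a low, centrifugal force acts outward with Coriolis, so pressure-gradient force balances both:
(1/ρ)|∂P/∂n| = fV + V²/R  →  V² + fR·V − fR·V_g = 0
With fR = 3.77×10⁻⁵ × 803×10³ m = 30.3 m/s:
V = [−fR + √((fR)² + 4 fR V_g)]/2 = [−30.3 + √(30.3² + 4×30.3×62.3)]/2 = 30.9 m/s
Subgeostrophic (V < V_g = 62.3 m/s), as expected around a low.
Converting: 30.9 m/s × 1.944 = 60 knots

60 knots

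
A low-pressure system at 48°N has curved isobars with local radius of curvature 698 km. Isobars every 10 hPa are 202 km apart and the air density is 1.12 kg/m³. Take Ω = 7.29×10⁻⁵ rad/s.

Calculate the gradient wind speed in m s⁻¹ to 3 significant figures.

29.4 m s⁻¹

Coriolis parameter at 48°N:
f = 2Ω sin φ = 2 × 7.29×10⁻⁵ × sin 48° = 1.08×10⁻⁴ s⁻¹
Pressure gradient: |∂P/∂n| = 1000 Pa / 202000 m = 4.95×10⁻³ Pa/m
Geostrophic speed: V_g = |∂P/∂n|/(fρ) = 4.95×10⁻³/(1.08×10⁻⁴ × 1.12) = 40.8 m/s
Around a low, centrifugal force acts outward with Coriolis, so pressure-gradient force balances both:
(1/ρ)|∂P/∂n| = fV + V²/R  →  V² + fR·V − fR·V_g = 0
With fR = 1.08×10⁻⁴ × 698×10³ m = 75.6 m/s:
V = [−fR + √((fR)² + 4 fR V_g)]/2 = [−75.6 + √(75.6² + 4×75.6×40.8)]/2 = 29.4 m/s
Subgeostrophic (V < V_g = 40.8 m/s), as expected around a low.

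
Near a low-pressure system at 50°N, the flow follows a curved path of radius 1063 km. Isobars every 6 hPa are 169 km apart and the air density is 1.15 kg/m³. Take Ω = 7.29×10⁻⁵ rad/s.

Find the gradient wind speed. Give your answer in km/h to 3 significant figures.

83.3 km/h

Coriolis parameter at 50°N:
f = 2Ω sin φ = 2 × 7.29×10⁻⁵ × sin 50° = 1.12×10⁻⁴ s⁻¹
Pressure gradient: |∂P/∂n| = 600 Pa / 169000 m = 3.55×10⁻³ Pa/m
Geostrophic speed: V_g = |∂P/∂n|/(fρ) = 3.55×10⁻³/(1.12×10⁻⁴ × 1.15) = 27.6 m/s
Around a low, centrifugal force acts outward with Coriolis, so pressure-gradient force balances both:
(1/ρ)|∂P/∂n| = fV + V²/R  →  V² + fR·V − fR·V_g = 0
With fR = 1.12×10⁻⁴ × 1063×10³ m = 119 m/s:
V = [−fR + √((fR)² + 4 fR V_g)]/2 = [−119 + √(119² + 4×119×27.6)]/2 = 23.1 m/s
Subgeostrophic (V < V_g = 27.6 m/s), as expected around a low.
Converting: 23.1 m/s × 3.6 = 83.3 km/h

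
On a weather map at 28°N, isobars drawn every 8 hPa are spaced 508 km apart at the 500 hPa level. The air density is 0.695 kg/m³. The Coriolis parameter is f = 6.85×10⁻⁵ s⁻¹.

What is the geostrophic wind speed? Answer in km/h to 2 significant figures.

Pressure gradient: |∂P/∂n| = 800 Pa / 508000 m = 1.57×10⁻³ Pa/m
Geostrophic balance (pressure-gradient force = Coriolis force):
V_g = (1/(fρ)) |∂P/∂n| = 1.57×10⁻³ / (6.85×10⁻⁵ × 0.695) = 33.1 m/s
Converting: 33.1 m/s × 3.6 = 120 km/h

120 km/h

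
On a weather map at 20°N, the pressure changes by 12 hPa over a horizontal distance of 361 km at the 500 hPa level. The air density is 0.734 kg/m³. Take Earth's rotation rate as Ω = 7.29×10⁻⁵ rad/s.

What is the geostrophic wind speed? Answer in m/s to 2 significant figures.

Coriolis parameter at 20°N:
f = 2Ω sin φ = 2 × 7.29×10⁻⁵ × sin 20° = 4.99×10⁻⁵ s⁻¹
Pressure gradient: |∂P/∂n| = 1200 Pa / 361000 m = 3.32×10⁻³ Pa/m
Geostrophic balance (pressure-gradient force = Coriolis force):
V_g = (1/(fρ)) |∂P/∂n| = 3.32×10⁻³ / (4.99×10⁻⁵ × 0.734) = 90.8 m/s

91 m/s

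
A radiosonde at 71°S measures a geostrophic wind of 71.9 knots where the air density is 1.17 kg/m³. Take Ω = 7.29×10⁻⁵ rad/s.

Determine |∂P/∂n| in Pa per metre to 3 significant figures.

5.97×10⁻³ Pa/m

Coriolis parameter at 71°S:
f = 2Ω sin φ = 2 × 7.29×10⁻⁵ × sin 71° = 1.38×10⁻⁴ s⁻¹
Wind speed in SI: 71.9 knots = 37.0 m/s
Geostrophic balance rearranged: |∂P/∂n| = f ρ V_g
|∂P/∂n| = 1.38×10⁻⁴ × 1.17 × 37.0 = 5.97×10⁻³ Pa/m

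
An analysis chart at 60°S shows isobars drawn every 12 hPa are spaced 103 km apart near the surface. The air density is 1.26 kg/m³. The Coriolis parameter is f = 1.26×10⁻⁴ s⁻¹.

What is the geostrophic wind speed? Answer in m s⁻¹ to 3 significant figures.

73.4 m s⁻¹

Pressure gradient: |∂P/∂n| = 1200 Pa / 103000 m = 1.17×10⁻² Pa/m
Geostrophic balance (pressure-gradient force = Coriolis force):
V_g = (1/(fρ)) |∂P/∂n| = 1.17×10⁻² / (1.26×10⁻⁴ × 1.26) = 73.4 m/s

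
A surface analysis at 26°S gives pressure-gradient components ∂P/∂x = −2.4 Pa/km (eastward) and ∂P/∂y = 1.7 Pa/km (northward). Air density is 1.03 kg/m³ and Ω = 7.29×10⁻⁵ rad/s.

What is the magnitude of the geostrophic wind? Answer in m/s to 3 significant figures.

44.7 m/s

Coriolis parameter at 26°S:
f = 2Ω sin φ = 2 × 7.29×10⁻⁵ × sin 26° = 6.39×10⁻⁵ s⁻¹
In the Southern Hemisphere f is negative: f = −6.39×10⁻⁵ s⁻¹.
Component geostrophic relations (x east, y north):
u_g = −(1/(fρ)) ∂P/∂y,  v_g = (1/(fρ)) ∂P/∂x
u_g = −(1.7×10⁻³)/(−6.39×10⁻⁵ × 1.03) = 25.8 m/s;  v_g = (−2.4×10⁻³)/(−6.39×10⁻⁵ × 1.03) = 36.5 m/s
|V_g| = √(u_g² + v_g²) = 44.7 m/s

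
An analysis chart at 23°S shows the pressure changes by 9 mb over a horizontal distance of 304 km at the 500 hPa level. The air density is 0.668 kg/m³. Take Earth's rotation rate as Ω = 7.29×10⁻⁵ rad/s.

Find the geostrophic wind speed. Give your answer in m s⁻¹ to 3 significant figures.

Coriolis parameter at 23°S:
f = 2Ω sin φ = 2 × 7.29×10⁻⁵ × sin 23° = 5.70×10⁻⁵ s⁻¹
Pressure gradient: |∂P/∂n| = 900 Pa / 304000 m = 2.96×10⁻³ Pa/m
Geostrophic balance (pressure-gradient force = Coriolis force):
V_g = (1/(fρ)) |∂P/∂n| = 2.96×10⁻³ / (5.70×10⁻⁵ × 0.668) = 77.8 m/s

77.8 m s⁻¹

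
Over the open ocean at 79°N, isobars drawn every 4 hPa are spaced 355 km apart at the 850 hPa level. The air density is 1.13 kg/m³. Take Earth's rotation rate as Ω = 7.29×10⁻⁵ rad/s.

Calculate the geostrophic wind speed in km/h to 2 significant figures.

Coriolis parameter at 79°N:
f = 2Ω sin φ = 2 × 7.29×10⁻⁵ × sin 79° = 1.43×10⁻⁴ s⁻¹
Pressure gradient: |∂P/∂n| = 400 Pa / 355000 m = 1.13×10⁻³ Pa/m
Geostrophic balance (pressure-gradient force = Coriolis force):
V_g = (1/(fρ)) |∂P/∂n| = 1.13×10⁻³ / (1.43×10⁻⁴ × 1.13) = 6.97 m/s
Converting: 6.97 m/s × 3.6 = 25 km/h

25 km/h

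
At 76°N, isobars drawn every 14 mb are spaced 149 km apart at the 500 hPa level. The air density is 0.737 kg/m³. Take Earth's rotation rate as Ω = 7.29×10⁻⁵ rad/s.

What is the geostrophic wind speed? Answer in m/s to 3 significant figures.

90.1 m/s

Coriolis parameter at 76°N:
f = 2Ω sin φ = 2 × 7.29×10⁻⁵ × sin 76° = 1.41×10⁻⁴ s⁻¹
Pressure gradient: |∂P/∂n| = 1400 Pa / 149000 m = 9.40×10⁻³ Pa/m
Geostrophic balance (pressure-gradient force = Coriolis force):
V_g = (1/(fρ)) |∂P/∂n| = 9.40×10⁻³ / (1.41×10⁻⁴ × 0.737) = 90.1 m/s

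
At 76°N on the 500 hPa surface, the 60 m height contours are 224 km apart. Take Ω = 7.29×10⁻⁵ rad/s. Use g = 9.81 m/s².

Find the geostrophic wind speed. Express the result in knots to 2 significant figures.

36 knots

Coriolis parameter at 76°N:
f = 2Ω sin φ = 2 × 7.29×10⁻⁵ × sin 76° = 1.41×10⁻⁴ s⁻¹
Height gradient: |∂Z/∂n| = 60 m / 224000 m = 2.68×10⁻⁴
On a pressure surface, geostrophic balance gives V_g = (g/f)|∂Z/∂n|:
V_g = 9.81 × 2.68×10⁻⁴ / 1.41×10⁻⁴ = 18.6 m/s
Converting: 18.6 m/s × 1.944 = 36 knots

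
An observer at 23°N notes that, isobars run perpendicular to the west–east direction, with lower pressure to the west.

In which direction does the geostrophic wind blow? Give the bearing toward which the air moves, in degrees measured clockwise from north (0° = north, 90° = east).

000°

The pressure-gradient force points toward the west (bearing 270°).
Geostrophic balance: in the Northern Hemisphere the Coriolis force deflects motion to the right, so the geostrophic wind blows 90° to the right of the pressure-gradient force (low pressure on the left).
Rotating 270° by 90° clockwise gives 000° — the wind blows toward the north.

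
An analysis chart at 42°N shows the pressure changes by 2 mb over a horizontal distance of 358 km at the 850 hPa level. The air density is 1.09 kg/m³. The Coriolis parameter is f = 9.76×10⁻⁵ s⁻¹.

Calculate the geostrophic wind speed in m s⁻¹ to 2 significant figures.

Pressure gradient: |∂P/∂n| = 200 Pa / 358000 m = 5.59×10⁻⁴ Pa/m
Geostrophic balance (pressure-gradient force = Coriolis force):
V_g = (1/(fρ)) |∂P/∂n| = 5.59×10⁻⁴ / (9.76×10⁻⁵ × 1.09) = 5.25 m/s

5.3 m s⁻¹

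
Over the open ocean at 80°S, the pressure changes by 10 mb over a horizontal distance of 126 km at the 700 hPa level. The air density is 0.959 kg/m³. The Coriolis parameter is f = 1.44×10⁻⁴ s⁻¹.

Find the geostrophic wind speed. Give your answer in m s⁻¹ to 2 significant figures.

57 m s⁻¹

Pressure gradient: |∂P/∂n| = 1000 Pa / 126000 m = 7.94×10⁻³ Pa/m
Geostrophic balance (pressure-gradient force = Coriolis force):
V_g = (1/(fρ)) |∂P/∂n| = 7.94×10⁻³ / (1.44×10⁻⁴ × 0.959) = 57.5 m/s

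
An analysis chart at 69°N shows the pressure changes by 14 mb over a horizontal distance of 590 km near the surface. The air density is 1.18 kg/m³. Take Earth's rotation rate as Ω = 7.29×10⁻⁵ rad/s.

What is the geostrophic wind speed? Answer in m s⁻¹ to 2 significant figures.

Coriolis parameter at 69°N:
f = 2Ω sin φ = 2 × 7.29×10⁻⁵ × sin 69° = 1.36×10⁻⁴ s⁻¹
Pressure gradient: |∂P/∂n| = 1400 Pa / 590000 m = 2.37×10⁻³ Pa/m
Geostrophic balance (pressure-gradient force = Coriolis force):
V_g = (1/(fρ)) |∂P/∂n| = 2.37×10⁻³ / (1.36×10⁻⁴ × 1.18) = 14.8 m/s

15 m s⁻¹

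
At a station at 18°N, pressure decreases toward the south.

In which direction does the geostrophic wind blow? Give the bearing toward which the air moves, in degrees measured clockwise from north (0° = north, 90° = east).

The pressure-gradient force points toward the south (bearing 180°).
Geostrophic balance: in the Northern Hemisphere the Coriolis force deflects motion to the right, so the geostrophic wind blows 90° to the right of the pressure-gradient force (low pressure on the left).
Rotating 180° by 90° clockwise gives 270° — the wind blows toward the west.

270°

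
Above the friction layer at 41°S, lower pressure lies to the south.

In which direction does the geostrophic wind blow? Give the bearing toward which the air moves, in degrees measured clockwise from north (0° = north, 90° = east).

090°

The pressure-gradient force points toward the south (bearing 180°).
Geostrophic balance: in the Southern Hemisphere the Coriolis force deflects motion to the left, so the geostrophic wind blows 90° to the left of the pressure-gradient force (low pressure on the right).
Rotating 180° by 90° counterclockwise gives 090° — the wind blows toward the east.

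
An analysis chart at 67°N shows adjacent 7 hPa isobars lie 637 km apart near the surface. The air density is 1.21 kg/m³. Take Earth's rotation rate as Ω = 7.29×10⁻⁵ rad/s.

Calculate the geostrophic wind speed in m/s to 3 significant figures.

6.77 m/s

Coriolis parameter at 67°N:
f = 2Ω sin φ = 2 × 7.29×10⁻⁵ × sin 67° = 1.34×10⁻⁴ s⁻¹
Pressure gradient: |∂P/∂n| = 700 Pa / 637000 m = 1.10×10⁻³ Pa/m
Geostrophic balance (pressure-gradient force = Coriolis force):
V_g = (1/(fρ)) |∂P/∂n| = 1.10×10⁻³ / (1.34×10⁻⁴ × 1.21) = 6.77 m/s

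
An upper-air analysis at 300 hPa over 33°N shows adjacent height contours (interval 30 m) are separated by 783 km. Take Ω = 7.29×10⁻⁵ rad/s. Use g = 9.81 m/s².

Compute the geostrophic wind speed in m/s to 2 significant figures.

4.7 m/s

Coriolis parameter at 33°N:
f = 2Ω sin φ = 2 × 7.29×10⁻⁵ × sin 33° = 7.94×10⁻⁵ s⁻¹
Height gradient: |∂Z/∂n| = 30 m / 783000 m = 3.83×10⁻⁵
On a pressure surface, geostrophic balance gives V_g = (g/f)|∂Z/∂n|:
V_g = 9.81 × 3.83×10⁻⁵ / 7.94×10⁻⁵ = 4.73 m/s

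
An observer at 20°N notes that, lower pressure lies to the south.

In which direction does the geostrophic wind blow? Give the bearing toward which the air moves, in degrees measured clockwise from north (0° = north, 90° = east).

270°

The pressure-gradient force points toward the south (bearing 180°).
Geostrophic balance: in the Northern Hemisphere the Coriolis force deflects motion to the right, so the geostrophic wind blows 90° to the right of the pressure-gradient force (low pressure on the left).
Rotating 180° by 90° clockwise gives 270° — the wind blows toward the west.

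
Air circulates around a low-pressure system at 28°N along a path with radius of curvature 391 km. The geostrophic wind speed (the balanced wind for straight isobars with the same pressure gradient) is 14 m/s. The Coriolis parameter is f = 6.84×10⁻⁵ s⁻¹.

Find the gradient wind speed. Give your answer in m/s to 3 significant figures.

Around a low, centrifugal force acts outward with Coriolis, so pressure-gradient force balances both:
(1/ρ)|∂P/∂n| = fV + V²/R  →  V² + fR·V − fR·V_g = 0
With fR = 6.84×10⁻⁵ × 391×10³ m = 26.7 m/s:
V = [−fR + √((fR)² + 4 fR V_g)]/2 = [−26.7 + √(26.7² + 4×26.7×14)]/2 = 10.1 m/s
Subgeostrophic (V < V_g = 14 m/s), as expected around a low.

10.1 m/s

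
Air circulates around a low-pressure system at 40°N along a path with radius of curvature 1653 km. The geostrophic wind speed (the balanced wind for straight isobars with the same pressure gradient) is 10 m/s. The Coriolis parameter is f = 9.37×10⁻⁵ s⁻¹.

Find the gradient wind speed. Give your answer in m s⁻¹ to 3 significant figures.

9.43 m s⁻¹

Around a low, centrifugal force acts outward with Coriolis, so pressure-gradient force balances both:
(1/ρ)|∂P/∂n| = fV + V²/R  →  V² + fR·V − fR·V_g = 0
With fR = 9.37×10⁻⁵ × 1653×10³ m = 155 m/s:
V = [−fR + √((fR)² + 4 fR V_g)]/2 = [−155 + √(155² + 4×155×10)]/2 = 9.43 m/s
Subgeostrophic (V < V_g = 10 m/s), as expected around a low.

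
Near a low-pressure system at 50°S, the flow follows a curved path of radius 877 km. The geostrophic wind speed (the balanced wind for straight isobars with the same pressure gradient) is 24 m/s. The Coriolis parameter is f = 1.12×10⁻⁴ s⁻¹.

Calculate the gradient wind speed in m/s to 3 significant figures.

Around a low, centrifugal force acts outward with Coriolis, so pressure-gradient force balances both:
(1/ρ)|∂P/∂n| = fV + V²/R  →  V² + fR·V − fR·V_g = 0
With fR = 1.12×10⁻⁴ × 877×10³ m = 98.2 m/s:
V = [−fR + √((fR)² + 4 fR V_g)]/2 = [−98.2 + √(98.2² + 4×98.2×24)]/2 = 19.9 m/s
Subgeostrophic (V < V_g = 24 m/s), as expected around a low.

19.9 m/s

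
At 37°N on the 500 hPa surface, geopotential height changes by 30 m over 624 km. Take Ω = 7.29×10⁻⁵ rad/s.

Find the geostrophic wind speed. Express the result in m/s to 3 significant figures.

5.38 m/s

Coriolis parameter at 37°N:
f = 2Ω sin φ = 2 × 7.29×10⁻⁵ × sin 37° = 8.77×10⁻⁵ s⁻¹
Height gradient: |∂Z/∂n| = 30 m / 624000 m = 4.81×10⁻⁵
On a pressure surface, geostrophic balance gives V_g = (g/f)|∂Z/∂n|:
V_g = 9.81 × 4.81×10⁻⁵ / 8.77×10⁻⁵ = 5.38 m/s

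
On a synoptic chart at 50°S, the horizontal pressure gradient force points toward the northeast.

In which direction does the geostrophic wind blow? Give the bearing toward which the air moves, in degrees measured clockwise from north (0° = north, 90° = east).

315°

The pressure-gradient force points toward the northeast (bearing 045°).
Geostrophic balance: in the Southern Hemisphere the Coriolis force deflects motion to the left, so the geostrophic wind blows 90° to the left of the pressure-gradient force (low pressure on the right).
Rotating 045° by 90° counterclockwise gives 315° — the wind blows toward the northwest.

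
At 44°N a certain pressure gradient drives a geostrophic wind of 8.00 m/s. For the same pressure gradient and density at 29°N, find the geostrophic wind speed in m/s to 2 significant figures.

With the same pressure gradient and density, V_g ∝ 1/f ∝ 1/sin φ.
V₂ = V₁ · sin φ₁ / sin φ₂ = 8.00 × sin 44° / sin 29°
V₂ = 8.00 × 0.6947/0.4848 = 11 m/s

11 m/s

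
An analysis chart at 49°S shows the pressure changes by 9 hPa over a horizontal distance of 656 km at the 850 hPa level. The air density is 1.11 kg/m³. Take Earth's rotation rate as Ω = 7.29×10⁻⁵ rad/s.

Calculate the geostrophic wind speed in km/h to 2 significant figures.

40 km/h

Coriolis parameter at 49°S:
f = 2Ω sin φ = 2 × 7.29×10⁻⁵ × sin 49° = 1.10×10⁻⁴ s⁻¹
Pressure gradient: |∂P/∂n| = 900 Pa / 656000 m = 1.37×10⁻³ Pa/m
Geostrophic balance (pressure-gradient force = Coriolis force):
V_g = (1/(fρ)) |∂P/∂n| = 1.37×10⁻³ / (1.10×10⁻⁴ × 1.11) = 11.2 m/s
Converting: 11.2 m/s × 3.6 = 40 km/h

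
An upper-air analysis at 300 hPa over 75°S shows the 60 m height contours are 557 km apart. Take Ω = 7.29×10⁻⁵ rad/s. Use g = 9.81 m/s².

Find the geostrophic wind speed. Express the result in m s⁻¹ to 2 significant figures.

7.5 m s⁻¹

Coriolis parameter at 75°S:
f = 2Ω sin φ = 2 × 7.29×10⁻⁵ × sin 75° = 1.41×10⁻⁴ s⁻¹
Height gradient: |∂Z/∂n| = 60 m / 557000 m = 1.08×10⁻⁴
On a pressure surface, geostrophic balance gives V_g = (g/f)|∂Z/∂n|:
V_g = 9.81 × 1.08×10⁻⁴ / 1.41×10⁻⁴ = 7.50 m/s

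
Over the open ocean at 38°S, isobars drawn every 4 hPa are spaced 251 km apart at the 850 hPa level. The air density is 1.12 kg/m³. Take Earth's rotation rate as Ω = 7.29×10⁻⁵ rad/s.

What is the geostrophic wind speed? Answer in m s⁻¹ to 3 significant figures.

15.9 m s⁻¹

Coriolis parameter at 38°S:
f = 2Ω sin φ = 2 × 7.29×10⁻⁵ × sin 38° = 8.98×10⁻⁵ s⁻¹
Pressure gradient: |∂P/∂n| = 400 Pa / 251000 m = 1.59×10⁻³ Pa/m
Geostrophic balance (pressure-gradient force = Coriolis force):
V_g = (1/(fρ)) |∂P/∂n| = 1.59×10⁻³ / (8.98×10⁻⁵ × 1.12) = 15.9 m/s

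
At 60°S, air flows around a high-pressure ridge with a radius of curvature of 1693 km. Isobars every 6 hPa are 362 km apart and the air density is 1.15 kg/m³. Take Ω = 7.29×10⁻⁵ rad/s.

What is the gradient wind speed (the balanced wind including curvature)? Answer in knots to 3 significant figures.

23.5 knots

Coriolis parameter at 60°S:
f = 2Ω sin φ = 2 × 7.29×10⁻⁵ × sin 60° = 1.26×10⁻⁴ s⁻¹
Pressure gradient: |∂P/∂n| = 600 Pa / 362000 m = 1.66×10⁻³ Pa/m
Geostrophic speed: V_g = |∂P/∂n|/(fρ) = 1.66×10⁻³/(1.26×10⁻⁴ × 1.15) = 11.4 m/s
Around a high, pressure-gradient force acts outward with centrifugal, so Coriolis balances both:
fV = (1/ρ)|∂P/∂n| + V²/R  →  V² − fR·V + fR·V_g = 0
With fR = 1.26×10⁻⁴ × 1693×10³ m = 214 m/s:
V = [fR − √((fR)² − 4 fR V_g)]/2 = [214 − √(214² − 4×214×11.4)]/2 = 12.1 m/s
Supergeostrophic (V > V_g = 11.4 m/s), as expected around a high.
Converting: 12.1 m/s × 1.944 = 23.5 knots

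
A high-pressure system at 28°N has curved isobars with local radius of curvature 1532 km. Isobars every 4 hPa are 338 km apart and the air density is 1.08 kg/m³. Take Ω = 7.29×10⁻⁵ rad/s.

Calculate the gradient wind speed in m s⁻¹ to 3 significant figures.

Coriolis parameter at 28°N:
f = 2Ω sin φ = 2 × 7.29×10⁻⁵ × sin 28° = 6.84×10⁻⁵ s⁻¹
Pressure gradient: |∂P/∂n| = 400 Pa / 338000 m = 1.18×10⁻³ Pa/m
Geostrophic speed: V_g = |∂P/∂n|/(fρ) = 1.18×10⁻³/(6.84×10⁻⁵ × 1.08) = 16.0 m/s
Around a high, pressure-gradient force acts outward with centrifugal, so Coriolis balances both:
fV = (1/ρ)|∂P/∂n| + V²/R  →  V² − fR·V + fR·V_g = 0
With fR = 6.84×10⁻⁵ × 1532×10³ m = 105 m/s:
V = [fR − √((fR)² − 4 fR V_g)]/2 = [105 − √(105² − 4×105×16)]/2 = 19.7 m/s
Supergeostrophic (V > V_g = 16 m/s), as expected around a high.

19.7 m s⁻¹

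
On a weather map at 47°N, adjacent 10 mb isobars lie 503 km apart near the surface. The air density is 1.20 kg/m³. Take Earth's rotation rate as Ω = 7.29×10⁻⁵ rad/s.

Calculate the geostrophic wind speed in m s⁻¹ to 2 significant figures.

Coriolis parameter at 47°N:
f = 2Ω sin φ = 2 × 7.29×10⁻⁵ × sin 47° = 1.07×10⁻⁴ s⁻¹
Pressure gradient: |∂P/∂n| = 1000 Pa / 503000 m = 1.99×10⁻³ Pa/m
Geostrophic balance (pressure-gradient force = Coriolis force):
V_g = (1/(fρ)) |∂P/∂n| = 1.99×10⁻³ / (1.07×10⁻⁴ × 1.20) = 15.5 m/s

16 m s⁻¹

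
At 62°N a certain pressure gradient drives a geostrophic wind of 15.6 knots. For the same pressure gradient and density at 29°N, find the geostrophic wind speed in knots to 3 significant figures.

With the same pressure gradient and density, V_g ∝ 1/f ∝ 1/sin φ.
V₂ = V₁ · sin φ₁ / sin φ₂ = 15.6 × sin 62° / sin 29°
V₂ = 15.6 × 0.8829/0.4848 = 28.4 knots

28.4 knots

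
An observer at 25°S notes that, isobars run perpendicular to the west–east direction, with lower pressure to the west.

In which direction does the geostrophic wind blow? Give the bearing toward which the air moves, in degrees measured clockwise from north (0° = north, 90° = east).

The pressure-gradient force points toward the west (bearing 270°).
Geostrophic balance: in the Southern Hemisphere the Coriolis force deflects motion to the left, so the geostrophic wind blows 90° to the left of the pressure-gradient force (low pressure on the right).
Rotating 270° by 90° counterclockwise gives 180° — the wind blows toward the south.

180°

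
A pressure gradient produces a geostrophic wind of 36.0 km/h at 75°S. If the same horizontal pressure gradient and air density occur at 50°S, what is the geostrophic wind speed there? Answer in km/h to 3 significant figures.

With the same pressure gradient and density, V_g ∝ 1/f ∝ 1/sin φ.
V₂ = V₁ · sin φ₁ / sin φ₂ = 36.0 × sin 75° / sin 50°
V₂ = 36.0 × 0.9659/0.7660 = 45.4 km/h

45.4 km/h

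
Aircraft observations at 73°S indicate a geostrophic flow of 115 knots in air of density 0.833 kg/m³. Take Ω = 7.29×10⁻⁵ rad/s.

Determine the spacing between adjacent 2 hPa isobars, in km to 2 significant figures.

Coriolis parameter at 73°S:
f = 2Ω sin φ = 2 × 7.29×10⁻⁵ × sin 73° = 1.39×10⁻⁴ s⁻¹
Wind speed in SI: 115 knots = 59.2 m/s
Geostrophic balance rearranged: |∂P/∂n| = f ρ V_g
|∂P/∂n| = 1.39×10⁻⁴ × 0.833 × 59.2 = 6.87×10⁻³ Pa/m
Isobar spacing: Δn = ΔP/|∂P/∂n| = 200 Pa / 6.87×10⁻³ Pa/m = 29107 m ≈ 29 km

29 km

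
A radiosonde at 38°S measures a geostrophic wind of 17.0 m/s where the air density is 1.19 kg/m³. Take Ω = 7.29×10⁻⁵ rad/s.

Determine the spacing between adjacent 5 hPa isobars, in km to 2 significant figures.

Coriolis parameter at 38°S:
f = 2Ω sin φ = 2 × 7.29×10⁻⁵ × sin 38° = 8.98×10⁻⁵ s⁻¹
Geostrophic balance rearranged: |∂P/∂n| = f ρ V_g
|∂P/∂n| = 8.98×10⁻⁵ × 1.19 × 17.0 = 1.82×10⁻³ Pa/m
Isobar spacing: Δn = ΔP/|∂P/∂n| = 500 Pa / 1.82×10⁻³ Pa/m = 275343 m ≈ 280 km

280 km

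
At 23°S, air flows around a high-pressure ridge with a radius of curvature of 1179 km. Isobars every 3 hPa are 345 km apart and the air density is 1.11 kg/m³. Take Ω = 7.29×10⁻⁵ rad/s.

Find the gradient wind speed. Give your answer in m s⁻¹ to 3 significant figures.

Coriolis parameter at 23°S:
f = 2Ω sin φ = 2 × 7.29×10⁻⁵ × sin 23° = 5.70×10⁻⁵ s⁻¹
Pressure gradient: |∂P/∂n| = 300 Pa / 345000 m = 8.70×10⁻⁴ Pa/m
Geostrophic speed: V_g = |∂P/∂n|/(fρ) = 8.70×10⁻⁴/(5.70×10⁻⁵ × 1.11) = 13.8 m/s
Around a high, pressure-gradient force acts outward with centrifugal, so Coriolis balances both:
fV = (1/ρ)|∂P/∂n| + V²/R  →  V² − fR·V + fR·V_g = 0
With fR = 5.70×10⁻⁵ × 1179×10³ m = 67.2 m/s:
V = [fR − √((fR)² − 4 fR V_g)]/2 = [67.2 − √(67.2² − 4×67.2×13.8)]/2 = 19.3 m/s
Supergeostrophic (V > V_g = 13.8 m/s), as expected around a high.

19.3 m s⁻¹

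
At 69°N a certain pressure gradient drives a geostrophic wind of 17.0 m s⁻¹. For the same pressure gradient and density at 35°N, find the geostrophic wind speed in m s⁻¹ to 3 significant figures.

With the same pressure gradient and density, V_g ∝ 1/f ∝ 1/sin φ.
V₂ = V₁ · sin φ₁ / sin φ₂ = 17.0 × sin 69° / sin 35°
V₂ = 17.0 × 0.9336/0.5736 = 27.7 m s⁻¹

27.7 m s⁻¹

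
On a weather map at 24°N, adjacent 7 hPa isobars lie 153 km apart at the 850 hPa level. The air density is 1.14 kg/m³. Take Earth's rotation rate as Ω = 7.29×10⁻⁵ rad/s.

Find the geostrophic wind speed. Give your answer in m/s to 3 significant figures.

67.7 m/s

Coriolis parameter at 24°N:
f = 2Ω sin φ = 2 × 7.29×10⁻⁵ × sin 24° = 5.93×10⁻⁵ s⁻¹
Pressure gradient: |∂P/∂n| = 700 Pa / 153000 m = 4.58×10⁻³ Pa/m
Geostrophic balance (pressure-gradient force = Coriolis force):
V_g = (1/(fρ)) |∂P/∂n| = 4.58×10⁻³ / (5.93×10⁻⁵ × 1.14) = 67.7 m/s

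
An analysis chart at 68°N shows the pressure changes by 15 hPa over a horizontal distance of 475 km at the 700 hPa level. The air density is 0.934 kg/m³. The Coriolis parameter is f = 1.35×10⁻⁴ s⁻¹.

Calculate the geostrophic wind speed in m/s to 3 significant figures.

25.0 m/s

Pressure gradient: |∂P/∂n| = 1500 Pa / 475000 m = 3.16×10⁻³ Pa/m
Geostrophic balance (pressure-gradient force = Coriolis force):
V_g = (1/(fρ)) |∂P/∂n| = 3.16×10⁻³ / (1.35×10⁻⁴ × 0.934) = 25.0 m/s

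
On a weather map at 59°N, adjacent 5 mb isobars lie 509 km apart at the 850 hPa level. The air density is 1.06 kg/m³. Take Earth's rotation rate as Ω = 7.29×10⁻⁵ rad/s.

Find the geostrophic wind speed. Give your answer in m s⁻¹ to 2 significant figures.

7.4 m s⁻¹

Coriolis parameter at 59°N:
f = 2Ω sin φ = 2 × 7.29×10⁻⁵ × sin 59° = 1.25×10⁻⁴ s⁻¹
Pressure gradient: |∂P/∂n| = 500 Pa / 509000 m = 9.82×10⁻⁴ Pa/m
Geostrophic balance (pressure-gradient force = Coriolis force):
V_g = (1/(fρ)) |∂P/∂n| = 9.82×10⁻⁴ / (1.25×10⁻⁴ × 1.06) = 7.42 m/s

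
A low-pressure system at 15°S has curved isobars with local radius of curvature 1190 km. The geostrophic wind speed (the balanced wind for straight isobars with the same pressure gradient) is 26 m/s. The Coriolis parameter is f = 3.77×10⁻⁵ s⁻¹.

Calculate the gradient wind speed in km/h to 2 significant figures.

Around a low, centrifugal force acts outward with Coriolis, so pressure-gradient force balances both:
(1/ρ)|∂P/∂n| = fV + V²/R  →  V² + fR·V − fR·V_g = 0
With fR = 3.77×10⁻⁵ × 1190×10³ m = 44.9 m/s:
V = [−fR + √((fR)² + 4 fR V_g)]/2 = [−44.9 + √(44.9² + 4×44.9×26)]/2 = 18.4 m/s
Subgeostrophic (V < V_g = 26 m/s), as expected around a low.
Converting: 18.4 m/s × 3.6 = 66 km/h

66 km/h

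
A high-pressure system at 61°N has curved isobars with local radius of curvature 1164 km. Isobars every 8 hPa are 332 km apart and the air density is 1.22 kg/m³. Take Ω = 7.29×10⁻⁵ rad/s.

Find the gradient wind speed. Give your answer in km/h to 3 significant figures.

63.2 km/h

Coriolis parameter at 61°N:
f = 2Ω sin φ = 2 × 7.29×10⁻⁵ × sin 61° = 1.28×10⁻⁴ s⁻¹
Pressure gradient: |∂P/∂n| = 800 Pa / 332000 m = 2.41×10⁻³ Pa/m
Geostrophic speed: V_g = |∂P/∂n|/(fρ) = 2.41×10⁻³/(1.28×10⁻⁴ × 1.22) = 15.5 m/s
Around a high, pressure-gradient force acts outward with centrifugal, so Coriolis balances both:
fV = (1/ρ)|∂P/∂n| + V²/R  →  V² − fR·V + fR·V_g = 0
With fR = 1.28×10⁻⁴ × 1164×10³ m = 148 m/s:
V = [fR − √((fR)² − 4 fR V_g)]/2 = [148 − √(148² − 4×148×15.5)]/2 = 17.6 m/s
Supergeostrophic (V > V_g = 15.5 m/s), as expected around a high.
Converting: 17.6 m/s × 3.6 = 63.2 km/h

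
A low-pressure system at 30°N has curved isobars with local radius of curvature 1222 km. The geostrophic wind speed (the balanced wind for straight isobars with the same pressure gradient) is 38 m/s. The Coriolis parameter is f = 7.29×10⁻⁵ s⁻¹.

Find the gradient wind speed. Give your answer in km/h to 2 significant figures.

Around a low, centrifugal force acts outward with Coriolis, so pressure-gradient force balances both:
(1/ρ)|∂P/∂n| = fV + V²/R  →  V² + fR·V − fR·V_g = 0
With fR = 7.29×10⁻⁵ × 1222×10³ m = 89.1 m/s:
V = [−fR + √((fR)² + 4 fR V_g)]/2 = [−89.1 + √(89.1² + 4×89.1×38)]/2 = 28.7 m/s
Subgeostrophic (V < V_g = 38 m/s), as expected around a low.
Converting: 28.7 m/s × 3.6 = 100 km/h

100 km/h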